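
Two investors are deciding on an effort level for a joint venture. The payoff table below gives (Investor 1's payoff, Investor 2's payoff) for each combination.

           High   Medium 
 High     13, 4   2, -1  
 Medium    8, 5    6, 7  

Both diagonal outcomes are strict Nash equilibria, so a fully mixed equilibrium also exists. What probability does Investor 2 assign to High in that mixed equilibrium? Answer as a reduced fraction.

4/9

Investor 2's mix q on High must make Investor 1 indifferent between High and Medium.
Investor 1's payoff from High: 13q + 2(1−q). From Medium: 8q + 6(1−q).
Set equal: 5q = 4(1−q) → q = 4/9.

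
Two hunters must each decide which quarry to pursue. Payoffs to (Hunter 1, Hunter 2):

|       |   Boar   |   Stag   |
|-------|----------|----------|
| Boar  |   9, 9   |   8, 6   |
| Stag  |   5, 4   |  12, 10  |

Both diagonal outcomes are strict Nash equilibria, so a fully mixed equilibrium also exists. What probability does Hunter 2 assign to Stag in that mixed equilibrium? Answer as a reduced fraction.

Hunter 2's mix q on Boar must make Hunter 1 indifferent between Boar and Stag.
Hunter 1's payoff from Boar: 9q + 8(1−q). From Stag: 5q + 12(1−q).
Set equal: 4q = 4(1−q) → q = 4/8 = 1/2.
Probability on Stag is 1 − 1/2 = 1/2.

1/2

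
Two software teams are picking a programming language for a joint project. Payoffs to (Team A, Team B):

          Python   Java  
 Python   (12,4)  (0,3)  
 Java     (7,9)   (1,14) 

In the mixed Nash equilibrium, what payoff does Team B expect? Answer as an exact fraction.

29/6

Team A mixes with probability p on Python, chosen so Team B is indifferent: 4p + 9(1−p) = 3p + 14(1−p) gives p = 5/6.
Team B's expected payoff is 4·5/6 + 9·1/6 = 29/6.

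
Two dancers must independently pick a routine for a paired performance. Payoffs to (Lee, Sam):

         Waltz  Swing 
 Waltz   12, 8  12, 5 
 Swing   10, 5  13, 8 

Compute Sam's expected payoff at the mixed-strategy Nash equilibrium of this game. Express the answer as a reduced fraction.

13/2

Lee mixes with probability p on Waltz, chosen so Sam is indifferent: 8p + 5(1−p) = 5p + 8(1−p) gives p = 1/2.
Sam's expected payoff is 8·1/2 + 5·1/2 = 13/2.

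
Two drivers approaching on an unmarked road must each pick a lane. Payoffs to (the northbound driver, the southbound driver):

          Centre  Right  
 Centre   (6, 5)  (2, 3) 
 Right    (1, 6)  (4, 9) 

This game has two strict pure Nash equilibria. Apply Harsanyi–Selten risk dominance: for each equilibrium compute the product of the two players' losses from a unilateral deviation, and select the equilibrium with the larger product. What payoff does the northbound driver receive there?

At both Centre: the northbound driver loses 6 − 1 = 5 by deviating; the southbound driver loses 5 − 3 = 2. Product = 5·2 = 10.
At both Right: the northbound driver loses 4 − 2 = 2 by deviating; the southbound driver loses 9 − 6 = 3. Product = 2·3 = 6.
10 > 6, so both Centre is risk-dominant. The northbound driver's payoff there is 6.

6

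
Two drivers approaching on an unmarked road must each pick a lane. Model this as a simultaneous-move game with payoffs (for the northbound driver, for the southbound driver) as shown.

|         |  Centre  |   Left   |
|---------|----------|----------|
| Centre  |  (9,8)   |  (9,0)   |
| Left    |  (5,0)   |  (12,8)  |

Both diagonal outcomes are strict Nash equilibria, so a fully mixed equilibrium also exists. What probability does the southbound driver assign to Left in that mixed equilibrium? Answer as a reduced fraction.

4/7

The southbound driver's mix q on Centre must make the northbound driver indifferent between Centre and Left.
The northbound driver's payoff from Centre: 9q + 9(1−q). From Left: 5q + 12(1−q).
Set equal: 4q = 3(1−q) → q = 3/7.
Probability on Left is 1 − 3/7 = 4/7.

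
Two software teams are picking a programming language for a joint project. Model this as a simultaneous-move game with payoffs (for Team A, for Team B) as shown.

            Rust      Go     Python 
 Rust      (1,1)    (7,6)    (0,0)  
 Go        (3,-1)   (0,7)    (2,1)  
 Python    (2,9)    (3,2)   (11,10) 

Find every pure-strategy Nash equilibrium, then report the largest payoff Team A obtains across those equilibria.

11

(Rust, Go) is a pure NE (Team A: 7 ≥ 3; Team B: 6 ≥ 1). Team A gets 7.
Both Python is a pure NE (Team A: 11 ≥ 2; Team B: 10 ≥ 9). Team A gets 11.
Every other cell has a profitable deviation for at least one player. Highest of {7, 11} is 11.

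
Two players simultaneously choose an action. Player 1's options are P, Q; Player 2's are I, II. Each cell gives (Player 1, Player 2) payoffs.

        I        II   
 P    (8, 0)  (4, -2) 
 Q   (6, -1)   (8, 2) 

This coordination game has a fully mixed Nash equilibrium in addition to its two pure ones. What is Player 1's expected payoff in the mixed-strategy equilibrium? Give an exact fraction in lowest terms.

Player 2 mixes with probability q on I, chosen so Player 1 is indifferent: 8q + 4(1−q) = 6q + 8(1−q) gives q = 2/3.
Player 1's expected payoff (from either row, since indifferent) is 8·2/3 + 4·1/3 = 20/3.

20/3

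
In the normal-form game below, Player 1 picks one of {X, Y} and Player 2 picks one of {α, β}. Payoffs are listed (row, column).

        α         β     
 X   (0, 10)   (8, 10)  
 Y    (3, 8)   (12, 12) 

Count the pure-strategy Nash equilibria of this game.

1

(Y, β): Player 1 gets 12 (best alternative 8); Player 2 gets 12 (best alternative 8). Neither deviates — NE.
(X, α) is not a NE: Player 1 would switch to Y (3 > 0).
No other cell survives both best-response checks, so there is 1 pure NE.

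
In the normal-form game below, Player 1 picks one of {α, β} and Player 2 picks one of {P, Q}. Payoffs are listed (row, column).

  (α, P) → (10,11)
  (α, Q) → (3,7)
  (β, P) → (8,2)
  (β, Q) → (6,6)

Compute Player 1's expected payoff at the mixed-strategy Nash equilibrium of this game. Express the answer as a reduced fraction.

Player 2 mixes with probability q on P, chosen so Player 1 is indifferent: 10q + 3(1−q) = 8q + 6(1−q) gives q = 3/5.
Player 1's expected payoff (from either row, since indifferent) is 10·3/5 + 3·2/5 = 36/5.

36/5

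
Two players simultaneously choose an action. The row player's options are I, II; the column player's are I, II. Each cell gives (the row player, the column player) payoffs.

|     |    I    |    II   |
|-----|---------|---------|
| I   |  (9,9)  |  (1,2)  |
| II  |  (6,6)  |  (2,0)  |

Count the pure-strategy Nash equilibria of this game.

1

Both I: the row player gets 9 (best alternative 6); the column player gets 9 (best alternative 2). Neither deviates — NE.
Both II is not a NE: the column player would switch to I (6 > 0).
No other cell survives both best-response checks, so there is 1 pure NE.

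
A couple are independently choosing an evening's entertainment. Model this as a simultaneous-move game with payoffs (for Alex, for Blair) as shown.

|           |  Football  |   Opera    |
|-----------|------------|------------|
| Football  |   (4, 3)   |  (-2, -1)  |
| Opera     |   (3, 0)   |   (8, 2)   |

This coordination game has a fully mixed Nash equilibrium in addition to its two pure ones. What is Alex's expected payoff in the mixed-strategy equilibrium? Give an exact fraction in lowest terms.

Blair mixes with probability q on Football, chosen so Alex is indifferent: 4q + (-2)(1−q) = 3q + 8(1−q) gives q = 10/11.
Alex's expected payoff (from either row, since indifferent) is 4·10/11 + (-2)·1/11 = 38/11.

38/11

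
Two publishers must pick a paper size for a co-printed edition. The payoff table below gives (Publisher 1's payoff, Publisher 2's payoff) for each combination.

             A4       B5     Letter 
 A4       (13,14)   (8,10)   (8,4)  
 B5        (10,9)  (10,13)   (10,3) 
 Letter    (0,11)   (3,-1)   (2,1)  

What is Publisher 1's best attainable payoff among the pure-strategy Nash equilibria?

13

Both A4 is a pure NE (Publisher 1: 13 ≥ 10; Publisher 2: 14 ≥ 10). Publisher 1 gets 13.
Both B5 is a pure NE (Publisher 1: 10 ≥ 8; Publisher 2: 13 ≥ 9). Publisher 1 gets 10.
Every other cell has a profitable deviation for at least one player. Highest of {13, 10} is 13.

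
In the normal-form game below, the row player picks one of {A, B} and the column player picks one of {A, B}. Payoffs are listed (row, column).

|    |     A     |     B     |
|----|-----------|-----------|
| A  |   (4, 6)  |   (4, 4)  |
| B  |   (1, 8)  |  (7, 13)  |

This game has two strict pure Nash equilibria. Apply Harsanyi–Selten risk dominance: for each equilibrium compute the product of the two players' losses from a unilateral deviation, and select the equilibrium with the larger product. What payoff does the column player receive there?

At both A: the row player loses 4 − 1 = 3 by deviating; the column player loses 6 − 4 = 2. Product = 3·2 = 6.
At both B: the row player loses 7 − 4 = 3 by deviating; the column player loses 13 − 8 = 5. Product = 3·5 = 15.
15 > 6, so both B is risk-dominant. The column player's payoff there is 13.

13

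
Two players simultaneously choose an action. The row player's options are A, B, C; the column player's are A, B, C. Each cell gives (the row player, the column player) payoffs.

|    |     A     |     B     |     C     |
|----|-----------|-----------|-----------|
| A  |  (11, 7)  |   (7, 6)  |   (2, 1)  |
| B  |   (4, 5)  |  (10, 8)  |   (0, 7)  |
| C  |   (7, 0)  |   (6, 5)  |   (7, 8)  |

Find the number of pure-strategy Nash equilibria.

Both A: the row player gets 11 (best alternative 7); the column player gets 7 (best alternative 6). Neither deviates — NE.
Both B: the row player gets 10 (best alternative 7); the column player gets 8 (best alternative 7). Neither deviates — NE.
Both C: the row player gets 7 (best alternative 2); the column player gets 8 (best alternative 5). Neither deviates — NE.
(C, A) is not a NE: the row player would switch to A (11 > 7).
No other cell survives both best-response checks, so there are 3 pure NE.

3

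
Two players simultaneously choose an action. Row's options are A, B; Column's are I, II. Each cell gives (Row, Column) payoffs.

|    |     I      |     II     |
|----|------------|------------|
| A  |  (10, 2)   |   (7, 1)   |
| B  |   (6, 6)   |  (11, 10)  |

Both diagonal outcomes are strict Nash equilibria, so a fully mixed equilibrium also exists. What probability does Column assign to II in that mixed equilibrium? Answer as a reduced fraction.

1/2

Column's mix q on I must make Row indifferent between A and B.
Row's payoff from A: 10q + 7(1−q). From B: 6q + 11(1−q).
Set equal: 4q = 4(1−q) → q = 4/8 = 1/2.
Probability on II is 1 − 1/2 = 1/2.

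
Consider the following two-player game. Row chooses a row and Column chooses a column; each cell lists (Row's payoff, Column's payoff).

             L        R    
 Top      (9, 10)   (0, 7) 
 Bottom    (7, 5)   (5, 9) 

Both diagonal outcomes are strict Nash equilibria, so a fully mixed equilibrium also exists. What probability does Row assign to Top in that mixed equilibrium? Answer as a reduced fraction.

4/7

Row's mix p on Top must make Column indifferent between L and R.
Column's payoff from L: 10p + 5(1−p). From R: 7p + 9(1−p).
Set equal: 3p = 4(1−p) → p = 4/7.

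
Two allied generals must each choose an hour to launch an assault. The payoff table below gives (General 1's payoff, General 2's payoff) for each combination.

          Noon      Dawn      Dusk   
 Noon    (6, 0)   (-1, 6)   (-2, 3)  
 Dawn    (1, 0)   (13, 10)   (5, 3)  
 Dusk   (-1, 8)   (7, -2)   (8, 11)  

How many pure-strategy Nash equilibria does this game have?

2

Both Dawn: General 1 gets 13 (best alternative 7); General 2 gets 10 (best alternative 3). Neither deviates — NE.
Both Dusk: General 1 gets 8 (best alternative 5); General 2 gets 11 (best alternative 8). Neither deviates — NE.
Both Noon is not a NE: General 2 would switch to Dawn (6 > 0).
No other cell survives both best-response checks, so there are 2 pure NE.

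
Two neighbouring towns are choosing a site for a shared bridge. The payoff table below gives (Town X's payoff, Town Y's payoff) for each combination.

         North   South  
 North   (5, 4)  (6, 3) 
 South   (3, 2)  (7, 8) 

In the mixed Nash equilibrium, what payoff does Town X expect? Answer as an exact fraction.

17/3

Town Y mixes with probability q on North, chosen so Town X is indifferent: 5q + 6(1−q) = 3q + 7(1−q) gives q = 1/3.
Town X's expected payoff (from either row, since indifferent) is 5·1/3 + 6·2/3 = 17/3.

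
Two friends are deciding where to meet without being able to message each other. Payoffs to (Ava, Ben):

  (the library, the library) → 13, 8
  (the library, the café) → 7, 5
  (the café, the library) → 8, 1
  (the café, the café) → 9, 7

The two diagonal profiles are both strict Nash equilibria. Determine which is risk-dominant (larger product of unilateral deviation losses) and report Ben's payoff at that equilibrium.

At both the library: Ava loses 13 − 8 = 5 by deviating; Ben loses 8 − 5 = 3. Product = 5·3 = 15.
At both the café: Ava loses 9 − 7 = 2 by deviating; Ben loses 7 − 1 = 6. Product = 2·6 = 12.
15 > 12, so both the library is risk-dominant. Ben's payoff there is 8.

8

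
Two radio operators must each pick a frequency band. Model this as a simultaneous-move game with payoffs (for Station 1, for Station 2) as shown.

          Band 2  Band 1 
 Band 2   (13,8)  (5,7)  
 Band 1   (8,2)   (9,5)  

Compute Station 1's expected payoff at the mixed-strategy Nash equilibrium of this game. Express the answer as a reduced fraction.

77/9

Station 2 mixes with probability q on Band 2, chosen so Station 1 is indifferent: 13q + 5(1−q) = 8q + 9(1−q) gives q = 4/9.
Station 1's expected payoff (from either row, since indifferent) is 13·4/9 + 5·5/9 = 77/9.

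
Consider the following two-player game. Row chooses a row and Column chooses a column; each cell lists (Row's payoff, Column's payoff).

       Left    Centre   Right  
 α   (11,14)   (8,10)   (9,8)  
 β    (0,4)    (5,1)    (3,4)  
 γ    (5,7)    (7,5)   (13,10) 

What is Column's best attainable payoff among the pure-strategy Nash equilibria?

14

(α, Left) is a pure NE (Row: 11 ≥ 5; Column: 14 ≥ 10). Column gets 14.
(γ, Right) is a pure NE (Row: 13 ≥ 9; Column: 10 ≥ 7). Column gets 10.
Every other cell has a profitable deviation for at least one player. Highest of {14, 10} is 14.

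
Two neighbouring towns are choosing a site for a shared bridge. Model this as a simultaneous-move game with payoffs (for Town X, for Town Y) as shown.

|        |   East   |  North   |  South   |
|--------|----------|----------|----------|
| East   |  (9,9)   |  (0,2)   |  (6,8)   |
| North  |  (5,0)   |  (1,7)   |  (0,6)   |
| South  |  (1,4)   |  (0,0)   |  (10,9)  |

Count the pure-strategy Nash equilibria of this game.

3

Both East: Town X gets 9 (best alternative 5); Town Y gets 9 (best alternative 8). Neither deviates — NE.
Both North: Town X gets 1 (best alternative 0); Town Y gets 7 (best alternative 6). Neither deviates — NE.
Both South: Town X gets 10 (best alternative 6); Town Y gets 9 (best alternative 4). Neither deviates — NE.
(South, East) is not a NE: Town X would switch to East (9 > 1).
No other cell survives both best-response checks, so there are 3 pure NE.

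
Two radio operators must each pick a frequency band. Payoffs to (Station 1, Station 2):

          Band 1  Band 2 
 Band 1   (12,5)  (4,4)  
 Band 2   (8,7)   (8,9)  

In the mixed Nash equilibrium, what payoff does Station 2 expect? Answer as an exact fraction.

17/3

Station 1 mixes with probability p on Band 1, chosen so Station 2 is indifferent: 5p + 7(1−p) = 4p + 9(1−p) gives p = 2/3.
Station 2's expected payoff is 5·2/3 + 7·1/3 = 17/3.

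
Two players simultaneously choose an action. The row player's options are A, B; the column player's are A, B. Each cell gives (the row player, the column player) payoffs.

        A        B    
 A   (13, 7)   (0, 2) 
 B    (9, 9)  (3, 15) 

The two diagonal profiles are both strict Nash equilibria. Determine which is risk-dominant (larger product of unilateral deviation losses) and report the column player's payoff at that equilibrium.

7

At both A: the row player loses 13 − 9 = 4 by deviating; the column player loses 7 − 2 = 5. Product = 4·5 = 20.
At both B: the row player loses 3 − 0 = 3 by deviating; the column player loses 15 − 9 = 6. Product = 3·6 = 18.
20 > 18, so both A is risk-dominant. The column player's payoff there is 7.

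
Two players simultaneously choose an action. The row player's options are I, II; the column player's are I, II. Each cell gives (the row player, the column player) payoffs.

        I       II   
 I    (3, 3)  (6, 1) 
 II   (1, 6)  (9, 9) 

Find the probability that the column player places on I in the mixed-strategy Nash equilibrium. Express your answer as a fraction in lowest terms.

3/5

The column player's mix q on I must make the row player indifferent between I and II.
The row player's payoff from I: 3q + 6(1−q). From II: 1q + 9(1−q).
Set equal: 2q = 3(1−q) → q = 3/5.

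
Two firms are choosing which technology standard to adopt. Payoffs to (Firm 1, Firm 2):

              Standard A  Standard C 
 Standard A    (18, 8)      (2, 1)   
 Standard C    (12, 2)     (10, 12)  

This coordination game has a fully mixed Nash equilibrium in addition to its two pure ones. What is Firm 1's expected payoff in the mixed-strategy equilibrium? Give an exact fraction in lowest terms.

Firm 2 mixes with probability q on Standard A, chosen so Firm 1 is indifferent: 18q + 2(1−q) = 12q + 10(1−q) gives q = 4/7.
Firm 1's expected payoff (from either row, since indifferent) is 18·4/7 + 2·3/7 = 78/7.

78/7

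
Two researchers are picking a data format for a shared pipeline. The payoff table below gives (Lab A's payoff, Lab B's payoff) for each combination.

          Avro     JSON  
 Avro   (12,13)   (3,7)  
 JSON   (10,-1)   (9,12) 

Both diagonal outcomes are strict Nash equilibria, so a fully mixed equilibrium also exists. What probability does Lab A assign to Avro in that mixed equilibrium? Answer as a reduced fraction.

Lab A's mix p on Avro must make Lab B indifferent between Avro and JSON.
Lab B's payoff from Avro: 13p + (-1)(1−p). From JSON: 7p + 12(1−p).
Set equal: 6p = 13(1−p) → p = 13/19.

13/19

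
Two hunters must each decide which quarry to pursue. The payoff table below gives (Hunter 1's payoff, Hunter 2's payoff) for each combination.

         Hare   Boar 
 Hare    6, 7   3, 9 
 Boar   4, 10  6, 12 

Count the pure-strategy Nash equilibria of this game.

1

Both Boar: Hunter 1 gets 6 (best alternative 3); Hunter 2 gets 12 (best alternative 10). Neither deviates — NE.
Both Hare is not a NE: Hunter 2 would switch to Boar (9 > 7).
No other cell survives both best-response checks, so there is 1 pure NE.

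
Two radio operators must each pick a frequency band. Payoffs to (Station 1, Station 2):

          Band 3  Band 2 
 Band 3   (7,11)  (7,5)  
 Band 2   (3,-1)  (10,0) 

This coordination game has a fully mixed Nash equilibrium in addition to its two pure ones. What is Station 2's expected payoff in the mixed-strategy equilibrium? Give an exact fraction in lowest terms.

5/7

Station 1 mixes with probability p on Band 3, chosen so Station 2 is indifferent: 11p + (-1)(1−p) = 5p + 0(1−p) gives p = 1/7.
Station 2's expected payoff is 11·1/7 + (-1)·6/7 = 5/7.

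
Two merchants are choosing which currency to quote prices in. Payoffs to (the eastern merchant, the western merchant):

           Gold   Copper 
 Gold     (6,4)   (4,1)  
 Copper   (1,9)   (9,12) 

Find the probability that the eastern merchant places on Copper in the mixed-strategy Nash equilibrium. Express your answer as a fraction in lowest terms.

1/2

The eastern merchant's mix p on Gold must make the western merchant indifferent between Gold and Copper.
The western merchant's payoff from Gold: 4p + 9(1−p). From Copper: 1p + 12(1−p).
Set equal: 3p = 3(1−p) → p = 3/6 = 1/2.
Probability on Copper is 1 − 1/2 = 1/2.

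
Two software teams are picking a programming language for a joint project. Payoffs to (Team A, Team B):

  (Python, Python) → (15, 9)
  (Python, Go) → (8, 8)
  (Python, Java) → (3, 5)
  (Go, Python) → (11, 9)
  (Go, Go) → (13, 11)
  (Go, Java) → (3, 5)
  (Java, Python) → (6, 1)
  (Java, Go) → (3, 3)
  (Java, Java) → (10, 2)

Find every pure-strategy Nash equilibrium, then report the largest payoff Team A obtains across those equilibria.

15

Both Python is a pure NE (Team A: 15 ≥ 11; Team B: 9 ≥ 8). Team A gets 15.
Both Go is a pure NE (Team A: 13 ≥ 8; Team B: 11 ≥ 9). Team A gets 13.
Every other cell has a profitable deviation for at least one player. Highest of {15, 13} is 15.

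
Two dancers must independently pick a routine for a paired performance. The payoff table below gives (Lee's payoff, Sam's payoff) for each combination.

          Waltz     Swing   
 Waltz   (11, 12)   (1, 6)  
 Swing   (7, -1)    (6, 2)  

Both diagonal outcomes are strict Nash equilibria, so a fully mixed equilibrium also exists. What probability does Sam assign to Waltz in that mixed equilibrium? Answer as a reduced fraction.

5/9

Sam's mix q on Waltz must make Lee indifferent between Waltz and Swing.
Lee's payoff from Waltz: 11q + 1(1−q). From Swing: 7q + 6(1−q).
Set equal: 4q = 5(1−q) → q = 5/9.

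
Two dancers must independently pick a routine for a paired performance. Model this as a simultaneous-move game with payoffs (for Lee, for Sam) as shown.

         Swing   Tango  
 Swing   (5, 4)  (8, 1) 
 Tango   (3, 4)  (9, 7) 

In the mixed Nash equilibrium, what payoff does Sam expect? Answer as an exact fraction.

4

Lee mixes with probability p on Swing, chosen so Sam is indifferent: 4p + 4(1−p) = 1p + 7(1−p) gives p = 1/2.
Sam's expected payoff is 4·1/2 + 4·1/2 = 4.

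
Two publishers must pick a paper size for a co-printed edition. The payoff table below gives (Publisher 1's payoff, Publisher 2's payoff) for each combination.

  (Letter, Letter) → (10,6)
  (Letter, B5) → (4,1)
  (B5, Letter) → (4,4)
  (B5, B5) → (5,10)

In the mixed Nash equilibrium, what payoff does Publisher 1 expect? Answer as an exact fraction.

Publisher 2 mixes with probability q on Letter, chosen so Publisher 1 is indifferent: 10q + 4(1−q) = 4q + 5(1−q) gives q = 1/7.
Publisher 1's expected payoff (from either row, since indifferent) is 10·1/7 + 4·6/7 = 34/7.

34/7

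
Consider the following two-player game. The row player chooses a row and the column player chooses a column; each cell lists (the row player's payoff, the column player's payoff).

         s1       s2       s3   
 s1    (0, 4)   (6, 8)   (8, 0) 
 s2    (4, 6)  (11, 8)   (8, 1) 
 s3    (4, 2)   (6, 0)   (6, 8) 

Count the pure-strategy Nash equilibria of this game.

1

Both s2: the row player gets 11 (best alternative 6); the column player gets 8 (best alternative 6). Neither deviates — NE.
Both s1 is not a NE: the row player would switch to s2 (4 > 0).
No other cell survives both best-response checks, so there is 1 pure NE.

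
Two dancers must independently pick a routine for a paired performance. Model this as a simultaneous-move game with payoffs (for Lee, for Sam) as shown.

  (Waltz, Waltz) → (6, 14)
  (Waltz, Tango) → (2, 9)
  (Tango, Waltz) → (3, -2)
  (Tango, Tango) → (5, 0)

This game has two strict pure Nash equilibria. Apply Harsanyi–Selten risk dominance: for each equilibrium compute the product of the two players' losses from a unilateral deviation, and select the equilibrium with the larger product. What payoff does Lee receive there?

At both Waltz: Lee loses 6 − 3 = 3 by deviating; Sam loses 14 − 9 = 5. Product = 3·5 = 15.
At both Tango: Lee loses 5 − 2 = 3 by deviating; Sam loses 0 − (-2) = 2. Product = 3·2 = 6.
15 > 6, so both Waltz is risk-dominant. Lee's payoff there is 6.

6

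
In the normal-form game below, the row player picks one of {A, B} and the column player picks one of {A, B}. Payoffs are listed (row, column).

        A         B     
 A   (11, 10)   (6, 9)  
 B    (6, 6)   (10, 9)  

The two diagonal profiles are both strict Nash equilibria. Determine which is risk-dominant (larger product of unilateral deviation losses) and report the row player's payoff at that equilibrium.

10

At both A: the row player loses 11 − 6 = 5 by deviating; the column player loses 10 − 9 = 1. Product = 5·1 = 5.
At both B: the row player loses 10 − 6 = 4 by deviating; the column player loses 9 − 6 = 3. Product = 4·3 = 12.
12 > 5, so both B is risk-dominant. The row player's payoff there is 10.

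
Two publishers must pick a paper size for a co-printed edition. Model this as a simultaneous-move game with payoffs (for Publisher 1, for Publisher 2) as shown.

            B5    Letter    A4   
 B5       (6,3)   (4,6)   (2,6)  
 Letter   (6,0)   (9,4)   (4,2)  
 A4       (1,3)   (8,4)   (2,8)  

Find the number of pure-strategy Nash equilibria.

Both Letter: Publisher 1 gets 9 (best alternative 8); Publisher 2 gets 4 (best alternative 2). Neither deviates — NE.
Both A4 is not a NE: Publisher 1 would switch to Letter (4 > 2).
No other cell survives both best-response checks, so there is 1 pure NE.

1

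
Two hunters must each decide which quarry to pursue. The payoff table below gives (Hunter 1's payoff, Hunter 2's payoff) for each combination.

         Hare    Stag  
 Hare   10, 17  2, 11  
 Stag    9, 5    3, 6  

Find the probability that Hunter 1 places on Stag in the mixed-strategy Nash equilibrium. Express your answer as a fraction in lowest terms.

6/7

Hunter 1's mix p on Hare must make Hunter 2 indifferent between Hare and Stag.
Hunter 2's payoff from Hare: 17p + 5(1−p). From Stag: 11p + 6(1−p).
Set equal: 6p = 1(1−p) → p = 1/7.
Probability on Stag is 1 − 1/7 = 6/7.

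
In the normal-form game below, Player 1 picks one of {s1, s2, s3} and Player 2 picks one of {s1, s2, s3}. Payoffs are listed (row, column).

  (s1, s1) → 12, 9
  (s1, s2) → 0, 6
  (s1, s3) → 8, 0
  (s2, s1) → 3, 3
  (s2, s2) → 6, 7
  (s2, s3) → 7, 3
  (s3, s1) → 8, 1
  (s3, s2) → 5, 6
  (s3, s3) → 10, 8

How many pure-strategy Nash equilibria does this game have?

3

Both s1: Player 1 gets 12 (best alternative 8); Player 2 gets 9 (best alternative 6). Neither deviates — NE.
Both s2: Player 1 gets 6 (best alternative 5); Player 2 gets 7 (best alternative 3). Neither deviates — NE.
Both s3: Player 1 gets 10 (best alternative 8); Player 2 gets 8 (best alternative 6). Neither deviates — NE.
(s1, s3) is not a NE: Player 1 would switch to s3 (10 > 8).
No other cell survives both best-response checks, so there are 3 pure NE.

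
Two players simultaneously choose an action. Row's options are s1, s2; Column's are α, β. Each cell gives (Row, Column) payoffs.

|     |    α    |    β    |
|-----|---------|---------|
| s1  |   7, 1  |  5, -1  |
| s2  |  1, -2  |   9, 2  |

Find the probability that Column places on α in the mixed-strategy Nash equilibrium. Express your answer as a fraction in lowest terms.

Column's mix q on α must make Row indifferent between s1 and s2.
Row's payoff from s1: 7q + 5(1−q). From s2: 1q + 9(1−q).
Set equal: 6q = 4(1−q) → q = 4/10 = 2/5.

2/5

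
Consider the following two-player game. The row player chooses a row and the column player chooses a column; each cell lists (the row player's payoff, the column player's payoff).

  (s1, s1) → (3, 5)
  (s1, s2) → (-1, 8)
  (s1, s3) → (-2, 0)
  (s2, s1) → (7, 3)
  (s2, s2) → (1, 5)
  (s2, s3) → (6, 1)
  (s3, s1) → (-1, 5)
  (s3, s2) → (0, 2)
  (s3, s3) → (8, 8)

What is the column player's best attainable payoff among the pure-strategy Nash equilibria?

Both s2 is a pure NE (the row player: 1 ≥ 0; the column player: 5 ≥ 3). The column player gets 5.
Both s3 is a pure NE (the row player: 8 ≥ 6; the column player: 8 ≥ 5). The column player gets 8.
Every other cell has a profitable deviation for at least one player. Highest of {5, 8} is 8.

8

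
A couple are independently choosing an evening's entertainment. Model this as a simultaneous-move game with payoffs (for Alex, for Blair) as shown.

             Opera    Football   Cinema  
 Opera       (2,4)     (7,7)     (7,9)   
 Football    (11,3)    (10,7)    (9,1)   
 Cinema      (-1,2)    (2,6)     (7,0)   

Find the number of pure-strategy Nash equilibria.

1

Both Football: Alex gets 10 (best alternative 7); Blair gets 7 (best alternative 3). Neither deviates — NE.
Both Opera is not a NE: Alex would switch to Football (11 > 2).
No other cell survives both best-response checks, so there is 1 pure NE.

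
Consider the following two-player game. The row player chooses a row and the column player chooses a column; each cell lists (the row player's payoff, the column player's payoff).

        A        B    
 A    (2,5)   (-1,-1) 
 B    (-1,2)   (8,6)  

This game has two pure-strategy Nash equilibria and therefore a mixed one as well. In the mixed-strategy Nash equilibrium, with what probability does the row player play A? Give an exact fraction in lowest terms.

2/5

The row player's mix p on A must make the column player indifferent between A and B.
The column player's payoff from A: 5p + 2(1−p). From B: (-1)p + 6(1−p).
Set equal: 6p = 4(1−p) → p = 4/10 = 2/5.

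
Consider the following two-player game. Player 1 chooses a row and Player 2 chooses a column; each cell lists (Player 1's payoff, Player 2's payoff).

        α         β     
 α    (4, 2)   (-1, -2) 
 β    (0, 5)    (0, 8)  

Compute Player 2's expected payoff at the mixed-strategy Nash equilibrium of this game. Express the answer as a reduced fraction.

Player 1 mixes with probability p on α, chosen so Player 2 is indifferent: 2p + 5(1−p) = (-2)p + 8(1−p) gives p = 3/7.
Player 2's expected payoff is 2·3/7 + 5·4/7 = 26/7.

26/7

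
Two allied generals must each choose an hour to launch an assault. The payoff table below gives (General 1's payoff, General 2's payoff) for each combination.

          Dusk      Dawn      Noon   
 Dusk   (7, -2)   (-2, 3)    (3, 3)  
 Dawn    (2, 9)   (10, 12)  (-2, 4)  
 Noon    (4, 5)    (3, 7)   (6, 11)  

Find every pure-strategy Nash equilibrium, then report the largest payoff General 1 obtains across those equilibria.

10

Both Dawn is a pure NE (General 1: 10 ≥ 3; General 2: 12 ≥ 9). General 1 gets 10.
Both Noon is a pure NE (General 1: 6 ≥ 3; General 2: 11 ≥ 7). General 1 gets 6.
Every other cell has a profitable deviation for at least one player. Highest of {10, 6} is 10.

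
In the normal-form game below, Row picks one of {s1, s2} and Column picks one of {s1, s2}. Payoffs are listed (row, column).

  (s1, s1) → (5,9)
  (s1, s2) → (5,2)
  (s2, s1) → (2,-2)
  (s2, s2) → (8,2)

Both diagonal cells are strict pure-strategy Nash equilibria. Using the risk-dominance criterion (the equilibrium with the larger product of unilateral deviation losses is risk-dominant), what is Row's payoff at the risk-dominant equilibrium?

5

At both s1: Row loses 5 − 2 = 3 by deviating; Column loses 9 − 2 = 7. Product = 3·7 = 21.
At both s2: Row loses 8 − 5 = 3 by deviating; Column loses 2 − (-2) = 4. Product = 3·4 = 12.
21 > 12, so both s1 is risk-dominant. Row's payoff there is 5.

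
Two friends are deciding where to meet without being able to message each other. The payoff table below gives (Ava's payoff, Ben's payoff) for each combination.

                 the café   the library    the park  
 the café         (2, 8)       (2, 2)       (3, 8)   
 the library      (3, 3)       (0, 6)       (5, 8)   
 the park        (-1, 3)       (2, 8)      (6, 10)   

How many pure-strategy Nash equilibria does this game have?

1

Both the park: Ava gets 6 (best alternative 5); Ben gets 10 (best alternative 8). Neither deviates — NE.
Both the café is not a NE: Ava would switch to the library (3 > 2).
No other cell survives both best-response checks, so there is 1 pure NE.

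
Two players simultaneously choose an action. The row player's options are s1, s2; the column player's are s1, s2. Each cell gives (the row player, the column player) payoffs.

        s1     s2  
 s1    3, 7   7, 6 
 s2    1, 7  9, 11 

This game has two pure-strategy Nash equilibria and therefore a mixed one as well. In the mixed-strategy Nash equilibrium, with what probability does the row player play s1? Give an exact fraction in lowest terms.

The row player's mix p on s1 must make the column player indifferent between s1 and s2.
The column player's payoff from s1: 7p + 7(1−p). From s2: 6p + 11(1−p).
Set equal: 1p = 4(1−p) → p = 4/5.

4/5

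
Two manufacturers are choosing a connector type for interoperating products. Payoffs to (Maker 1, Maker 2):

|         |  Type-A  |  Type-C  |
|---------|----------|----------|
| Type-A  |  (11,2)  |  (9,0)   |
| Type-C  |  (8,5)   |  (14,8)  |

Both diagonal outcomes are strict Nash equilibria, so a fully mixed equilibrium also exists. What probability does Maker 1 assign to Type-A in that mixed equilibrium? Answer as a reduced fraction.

3/5

Maker 1's mix p on Type-A must make Maker 2 indifferent between Type-A and Type-C.
Maker 2's payoff from Type-A: 2p + 5(1−p). From Type-C: 0p + 8(1−p).
Set equal: 2p = 3(1−p) → p = 3/5.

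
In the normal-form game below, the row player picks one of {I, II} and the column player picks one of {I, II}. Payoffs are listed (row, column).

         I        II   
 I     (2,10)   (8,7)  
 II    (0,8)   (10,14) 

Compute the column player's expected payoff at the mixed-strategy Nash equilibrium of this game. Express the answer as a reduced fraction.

28/3

The row player mixes with probability p on I, chosen so the column player is indifferent: 10p + 8(1−p) = 7p + 14(1−p) gives p = 2/3.
The column player's expected payoff is 10·2/3 + 8·1/3 = 28/3.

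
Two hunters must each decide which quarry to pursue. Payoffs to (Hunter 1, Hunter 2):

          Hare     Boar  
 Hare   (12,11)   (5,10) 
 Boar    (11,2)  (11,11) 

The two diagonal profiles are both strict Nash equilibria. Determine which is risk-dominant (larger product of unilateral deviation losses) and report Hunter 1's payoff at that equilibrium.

11

At both Hare: Hunter 1 loses 12 − 11 = 1 by deviating; Hunter 2 loses 11 − 10 = 1. Product = 1·1 = 1.
At both Boar: Hunter 1 loses 11 − 5 = 6 by deviating; Hunter 2 loses 11 − 2 = 9. Product = 6·9 = 54.
54 > 1, so both Boar is risk-dominant. Hunter 1's payoff there is 11.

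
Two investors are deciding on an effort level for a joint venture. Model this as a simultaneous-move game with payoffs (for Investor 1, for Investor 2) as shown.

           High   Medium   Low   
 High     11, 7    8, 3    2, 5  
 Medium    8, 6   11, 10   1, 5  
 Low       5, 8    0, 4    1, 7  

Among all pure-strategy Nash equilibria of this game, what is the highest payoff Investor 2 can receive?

10

Both High is a pure NE (Investor 1: 11 ≥ 8; Investor 2: 7 ≥ 5). Investor 2 gets 7.
Both Medium is a pure NE (Investor 1: 11 ≥ 8; Investor 2: 10 ≥ 6). Investor 2 gets 10.
Every other cell has a profitable deviation for at least one player. Highest of {7, 10} is 10.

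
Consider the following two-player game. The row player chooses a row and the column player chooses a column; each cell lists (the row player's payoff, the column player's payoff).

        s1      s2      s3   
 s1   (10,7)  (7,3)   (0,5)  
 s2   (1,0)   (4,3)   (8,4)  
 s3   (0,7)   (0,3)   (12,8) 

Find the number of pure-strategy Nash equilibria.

Both s1: the row player gets 10 (best alternative 1); the column player gets 7 (best alternative 5). Neither deviates — NE.
Both s3: the row player gets 12 (best alternative 8); the column player gets 8 (best alternative 7). Neither deviates — NE.
Both s2 is not a NE: the row player would switch to s1 (7 > 4).
No other cell survives both best-response checks, so there are 2 pure NE.

2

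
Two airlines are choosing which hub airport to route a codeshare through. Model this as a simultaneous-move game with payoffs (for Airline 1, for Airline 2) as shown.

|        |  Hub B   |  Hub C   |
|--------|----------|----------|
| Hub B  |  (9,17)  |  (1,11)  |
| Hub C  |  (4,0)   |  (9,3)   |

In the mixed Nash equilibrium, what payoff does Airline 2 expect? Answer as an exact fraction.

Airline 1 mixes with probability p on Hub B, chosen so Airline 2 is indifferent: 17p + 0(1−p) = 11p + 3(1−p) gives p = 1/3.
Airline 2's expected payoff is 17·1/3 + 0·2/3 = 17/3.

17/3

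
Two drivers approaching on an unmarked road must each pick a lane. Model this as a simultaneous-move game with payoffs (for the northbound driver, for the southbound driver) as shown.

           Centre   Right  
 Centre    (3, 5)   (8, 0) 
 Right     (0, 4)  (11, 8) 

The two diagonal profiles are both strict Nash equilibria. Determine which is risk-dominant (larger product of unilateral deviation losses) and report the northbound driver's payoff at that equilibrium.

3

At both Centre: the northbound driver loses 3 − 0 = 3 by deviating; the southbound driver loses 5 − 0 = 5. Product = 3·5 = 15.
At both Right: the northbound driver loses 11 − 8 = 3 by deviating; the southbound driver loses 8 − 4 = 4. Product = 3·4 = 12.
15 > 12, so both Centre is risk-dominant. The northbound driver's payoff there is 3.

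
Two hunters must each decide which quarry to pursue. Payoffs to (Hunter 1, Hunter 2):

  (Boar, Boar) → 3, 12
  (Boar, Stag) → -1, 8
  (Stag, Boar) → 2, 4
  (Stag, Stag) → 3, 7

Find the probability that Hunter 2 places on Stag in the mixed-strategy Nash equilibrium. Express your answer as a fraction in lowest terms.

1/5

Hunter 2's mix q on Boar must make Hunter 1 indifferent between Boar and Stag.
Hunter 1's payoff from Boar: 3q + (-1)(1−q). From Stag: 2q + 3(1−q).
Set equal: 1q = 4(1−q) → q = 4/5.
Probability on Stag is 1 − 4/5 = 1/5.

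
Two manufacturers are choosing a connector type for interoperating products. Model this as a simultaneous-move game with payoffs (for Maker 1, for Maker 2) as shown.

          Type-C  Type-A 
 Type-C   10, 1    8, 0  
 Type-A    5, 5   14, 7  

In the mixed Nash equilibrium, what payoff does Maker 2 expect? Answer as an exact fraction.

Maker 1 mixes with probability p on Type-C, chosen so Maker 2 is indifferent: 1p + 5(1−p) = 0p + 7(1−p) gives p = 2/3.
Maker 2's expected payoff is 1·2/3 + 5·1/3 = 7/3.

7/3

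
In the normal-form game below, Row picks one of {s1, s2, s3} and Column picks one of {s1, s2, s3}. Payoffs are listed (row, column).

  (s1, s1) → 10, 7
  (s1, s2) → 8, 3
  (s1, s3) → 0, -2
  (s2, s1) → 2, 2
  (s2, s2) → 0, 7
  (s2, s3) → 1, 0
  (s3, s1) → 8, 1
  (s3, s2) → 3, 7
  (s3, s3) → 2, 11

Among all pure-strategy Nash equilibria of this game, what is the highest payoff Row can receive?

10

Both s1 is a pure NE (Row: 10 ≥ 8; Column: 7 ≥ 3). Row gets 10.
Both s3 is a pure NE (Row: 2 ≥ 1; Column: 11 ≥ 7). Row gets 2.
Every other cell has a profitable deviation for at least one player. Highest of {10, 2} is 10.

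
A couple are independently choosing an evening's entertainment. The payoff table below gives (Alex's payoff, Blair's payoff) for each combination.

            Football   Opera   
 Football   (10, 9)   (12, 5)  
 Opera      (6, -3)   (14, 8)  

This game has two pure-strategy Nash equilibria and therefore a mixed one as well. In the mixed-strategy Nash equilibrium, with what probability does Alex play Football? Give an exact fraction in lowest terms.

Alex's mix p on Football must make Blair indifferent between Football and Opera.
Blair's payoff from Football: 9p + (-3)(1−p). From Opera: 5p + 8(1−p).
Set equal: 4p = 11(1−p) → p = 11/15.

11/15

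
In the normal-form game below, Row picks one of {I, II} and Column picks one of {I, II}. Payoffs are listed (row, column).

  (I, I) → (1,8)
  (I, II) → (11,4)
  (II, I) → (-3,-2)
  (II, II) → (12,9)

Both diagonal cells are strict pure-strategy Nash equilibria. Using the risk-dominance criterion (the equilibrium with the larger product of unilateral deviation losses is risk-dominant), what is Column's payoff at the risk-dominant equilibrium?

At both I: Row loses 1 − (-3) = 4 by deviating; Column loses 8 − 4 = 4. Product = 4·4 = 16.
At both II: Row loses 12 − 11 = 1 by deviating; Column loses 9 − (-2) = 11. Product = 1·11 = 11.
16 > 11, so both I is risk-dominant. Column's payoff there is 8.

8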